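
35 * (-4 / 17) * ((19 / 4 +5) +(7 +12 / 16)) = -2450 / 17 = -144.12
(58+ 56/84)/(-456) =-22/171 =-0.13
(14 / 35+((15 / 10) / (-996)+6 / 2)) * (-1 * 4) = -13.59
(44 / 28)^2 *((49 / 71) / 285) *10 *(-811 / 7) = -196262 / 28329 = -6.93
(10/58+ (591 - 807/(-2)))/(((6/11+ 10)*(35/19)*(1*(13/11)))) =132631609/3061240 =43.33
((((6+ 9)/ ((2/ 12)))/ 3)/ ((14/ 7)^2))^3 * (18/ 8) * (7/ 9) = 23625/ 32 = 738.28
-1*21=-21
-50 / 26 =-25 / 13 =-1.92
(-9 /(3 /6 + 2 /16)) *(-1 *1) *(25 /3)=120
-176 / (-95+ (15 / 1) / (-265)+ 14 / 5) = 2915 / 1528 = 1.91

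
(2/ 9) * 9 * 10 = 20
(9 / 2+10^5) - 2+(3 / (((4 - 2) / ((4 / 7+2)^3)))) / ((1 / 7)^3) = 217501 / 2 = 108750.50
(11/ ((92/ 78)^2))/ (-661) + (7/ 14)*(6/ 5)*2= 8308401/ 6993380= 1.19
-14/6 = -7/3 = -2.33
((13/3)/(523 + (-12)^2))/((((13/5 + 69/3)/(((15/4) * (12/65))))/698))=5235/42688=0.12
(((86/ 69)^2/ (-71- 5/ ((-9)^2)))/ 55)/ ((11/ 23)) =-16641/ 20023685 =-0.00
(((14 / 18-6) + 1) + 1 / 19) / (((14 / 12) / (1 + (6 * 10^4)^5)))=-1108857600000000000000001426 / 399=-2779091729323308270676695.00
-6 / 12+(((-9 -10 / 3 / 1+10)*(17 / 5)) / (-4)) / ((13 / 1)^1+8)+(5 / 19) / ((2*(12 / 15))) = -1649 / 6840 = -0.24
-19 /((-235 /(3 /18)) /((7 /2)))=133 /2820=0.05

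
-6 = -6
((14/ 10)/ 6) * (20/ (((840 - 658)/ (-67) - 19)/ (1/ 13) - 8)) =-938/ 58353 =-0.02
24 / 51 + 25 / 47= 801 / 799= 1.00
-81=-81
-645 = -645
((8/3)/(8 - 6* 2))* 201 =-134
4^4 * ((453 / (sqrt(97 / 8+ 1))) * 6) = 463872 * sqrt(210) / 35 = 192061.25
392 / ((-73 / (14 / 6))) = -12.53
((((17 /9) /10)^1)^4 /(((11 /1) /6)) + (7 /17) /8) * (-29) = -386675966 /255605625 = -1.51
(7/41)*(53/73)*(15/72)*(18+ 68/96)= 832895/1723968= 0.48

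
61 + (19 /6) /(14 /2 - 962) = 349511 /5730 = 61.00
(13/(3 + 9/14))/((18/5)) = 455/459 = 0.99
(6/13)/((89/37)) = 222/1157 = 0.19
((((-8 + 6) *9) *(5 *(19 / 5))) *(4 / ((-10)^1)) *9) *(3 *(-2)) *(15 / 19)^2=-87480 / 19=-4604.21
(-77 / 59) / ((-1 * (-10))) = -77 / 590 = -0.13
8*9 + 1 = 73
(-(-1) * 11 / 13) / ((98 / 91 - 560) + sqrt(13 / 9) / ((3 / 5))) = -6474006 / 4276320311 - 6435 * sqrt(13) / 4276320311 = -0.00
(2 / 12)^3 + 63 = 13609 / 216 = 63.00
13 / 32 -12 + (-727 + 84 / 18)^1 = -70457 / 96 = -733.93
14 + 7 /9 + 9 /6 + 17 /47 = 14077 /846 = 16.64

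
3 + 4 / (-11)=29 / 11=2.64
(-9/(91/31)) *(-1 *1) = 3.07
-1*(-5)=5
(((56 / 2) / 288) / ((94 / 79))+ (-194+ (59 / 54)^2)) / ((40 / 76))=-2007409489 / 5482080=-366.18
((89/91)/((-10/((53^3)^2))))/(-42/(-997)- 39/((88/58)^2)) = 1903775527865651176/14841777405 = 128271397.42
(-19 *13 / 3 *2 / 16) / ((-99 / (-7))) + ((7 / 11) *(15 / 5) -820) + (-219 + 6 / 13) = -32041885 / 30888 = -1037.36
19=19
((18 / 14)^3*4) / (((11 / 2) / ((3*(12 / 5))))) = 209952 / 18865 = 11.13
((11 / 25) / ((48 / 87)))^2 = 101761 / 160000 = 0.64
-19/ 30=-0.63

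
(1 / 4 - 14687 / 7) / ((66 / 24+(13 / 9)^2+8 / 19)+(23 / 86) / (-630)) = -399.06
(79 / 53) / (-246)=-79 / 13038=-0.01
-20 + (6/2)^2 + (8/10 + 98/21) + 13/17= -1216/255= -4.77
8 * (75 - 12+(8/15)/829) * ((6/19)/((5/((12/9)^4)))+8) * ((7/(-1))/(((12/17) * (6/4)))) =-7842929294816/287061975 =-27321.38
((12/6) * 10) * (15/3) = 100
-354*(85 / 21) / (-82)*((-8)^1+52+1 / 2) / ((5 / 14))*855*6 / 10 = 45793971 / 41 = 1116926.12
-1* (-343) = 343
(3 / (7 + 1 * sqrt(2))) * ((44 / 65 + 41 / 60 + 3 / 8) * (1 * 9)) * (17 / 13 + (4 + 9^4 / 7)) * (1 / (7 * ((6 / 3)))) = 130610043 / 278005-130610043 * sqrt(2) / 1946035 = 374.90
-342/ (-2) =171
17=17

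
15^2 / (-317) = -225 / 317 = -0.71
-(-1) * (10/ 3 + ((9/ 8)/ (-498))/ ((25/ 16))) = 20741/ 6225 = 3.33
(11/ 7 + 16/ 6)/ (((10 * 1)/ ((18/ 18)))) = 89/ 210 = 0.42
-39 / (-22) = 39 / 22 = 1.77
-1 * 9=-9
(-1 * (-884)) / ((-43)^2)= 884 / 1849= 0.48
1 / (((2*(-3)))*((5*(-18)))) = 1 / 540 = 0.00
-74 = -74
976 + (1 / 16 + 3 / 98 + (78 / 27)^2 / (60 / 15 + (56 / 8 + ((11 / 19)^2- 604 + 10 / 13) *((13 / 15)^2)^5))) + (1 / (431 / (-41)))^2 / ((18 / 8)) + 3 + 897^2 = 14631916548361578708310170949411 / 18163026165601251698195376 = 805588.03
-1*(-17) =17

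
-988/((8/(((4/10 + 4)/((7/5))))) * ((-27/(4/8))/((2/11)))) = 247/189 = 1.31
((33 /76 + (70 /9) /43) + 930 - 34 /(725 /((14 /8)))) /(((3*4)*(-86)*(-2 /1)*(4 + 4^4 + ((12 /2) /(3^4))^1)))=19842406961 /11446410524800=0.00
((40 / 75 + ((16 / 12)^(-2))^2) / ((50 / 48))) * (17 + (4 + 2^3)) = 23.66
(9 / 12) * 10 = 7.50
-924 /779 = -1.19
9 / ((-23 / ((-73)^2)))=-47961 / 23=-2085.26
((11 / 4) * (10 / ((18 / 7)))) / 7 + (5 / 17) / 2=1025 / 612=1.67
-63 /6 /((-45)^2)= -7 /1350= -0.01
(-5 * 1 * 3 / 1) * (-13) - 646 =-451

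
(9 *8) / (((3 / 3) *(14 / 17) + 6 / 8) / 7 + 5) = 11424 / 829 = 13.78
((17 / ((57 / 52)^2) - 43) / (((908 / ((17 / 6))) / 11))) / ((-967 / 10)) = 87645965 / 8558216892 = 0.01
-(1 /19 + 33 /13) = -640 /247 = -2.59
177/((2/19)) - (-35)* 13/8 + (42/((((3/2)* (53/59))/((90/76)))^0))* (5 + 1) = 15923/8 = 1990.38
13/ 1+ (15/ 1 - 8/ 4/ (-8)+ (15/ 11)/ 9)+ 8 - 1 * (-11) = 47.40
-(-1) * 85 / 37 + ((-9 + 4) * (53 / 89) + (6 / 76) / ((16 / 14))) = -611807 / 1001072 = -0.61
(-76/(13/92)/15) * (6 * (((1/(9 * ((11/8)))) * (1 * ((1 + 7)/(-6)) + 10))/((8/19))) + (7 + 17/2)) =-913.61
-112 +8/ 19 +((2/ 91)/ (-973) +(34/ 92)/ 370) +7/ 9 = -28552912667759/ 257697318060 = -110.80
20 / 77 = 0.26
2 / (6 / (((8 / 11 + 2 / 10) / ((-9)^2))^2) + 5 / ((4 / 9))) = 2312 / 52938405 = 0.00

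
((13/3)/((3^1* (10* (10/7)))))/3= 0.03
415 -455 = -40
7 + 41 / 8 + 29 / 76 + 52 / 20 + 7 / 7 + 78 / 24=14711 / 760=19.36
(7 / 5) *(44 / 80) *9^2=6237 / 100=62.37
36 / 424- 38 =-37.92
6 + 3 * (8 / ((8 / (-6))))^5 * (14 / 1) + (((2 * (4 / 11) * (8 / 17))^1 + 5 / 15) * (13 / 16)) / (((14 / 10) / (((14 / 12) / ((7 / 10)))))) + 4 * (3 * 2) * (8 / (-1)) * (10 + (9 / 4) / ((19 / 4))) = -1176842653307 / 3581424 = -328596.29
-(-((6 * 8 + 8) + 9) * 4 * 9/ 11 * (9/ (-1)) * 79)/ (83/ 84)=-139754160/ 913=-153071.37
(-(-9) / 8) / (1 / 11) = 99 / 8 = 12.38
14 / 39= 0.36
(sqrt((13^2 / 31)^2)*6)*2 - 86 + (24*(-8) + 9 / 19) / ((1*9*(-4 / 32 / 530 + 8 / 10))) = -282753826 / 5991897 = -47.19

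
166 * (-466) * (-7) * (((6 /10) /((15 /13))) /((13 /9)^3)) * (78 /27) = 87721704 /325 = 269912.94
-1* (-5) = 5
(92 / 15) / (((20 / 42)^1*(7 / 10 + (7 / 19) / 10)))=437 / 25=17.48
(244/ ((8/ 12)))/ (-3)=-122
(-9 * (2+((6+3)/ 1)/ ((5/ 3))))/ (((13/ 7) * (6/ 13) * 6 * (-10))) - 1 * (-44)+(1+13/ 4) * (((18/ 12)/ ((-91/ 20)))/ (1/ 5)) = 696869/ 18200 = 38.29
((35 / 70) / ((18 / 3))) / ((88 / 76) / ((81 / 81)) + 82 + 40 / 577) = 10963 / 10949040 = 0.00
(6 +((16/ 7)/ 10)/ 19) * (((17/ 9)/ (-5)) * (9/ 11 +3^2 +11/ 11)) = -24.57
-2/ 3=-0.67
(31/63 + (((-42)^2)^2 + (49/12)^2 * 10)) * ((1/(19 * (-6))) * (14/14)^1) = -1568379067/57456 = -27297.05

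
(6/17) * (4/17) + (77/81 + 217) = 5103950/23409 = 218.03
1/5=0.20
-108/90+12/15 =-2/5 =-0.40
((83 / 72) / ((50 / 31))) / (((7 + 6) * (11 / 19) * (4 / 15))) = 48887 / 137280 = 0.36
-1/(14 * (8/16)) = -0.14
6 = 6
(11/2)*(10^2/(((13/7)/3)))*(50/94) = 288750/611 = 472.59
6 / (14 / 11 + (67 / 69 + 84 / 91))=59202 / 31247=1.89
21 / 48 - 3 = -2.56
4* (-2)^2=16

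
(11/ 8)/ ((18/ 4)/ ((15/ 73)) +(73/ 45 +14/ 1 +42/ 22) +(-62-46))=-5445/ 271532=-0.02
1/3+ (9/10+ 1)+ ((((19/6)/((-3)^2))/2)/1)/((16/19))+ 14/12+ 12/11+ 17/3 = 985231/95040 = 10.37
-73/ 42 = -1.74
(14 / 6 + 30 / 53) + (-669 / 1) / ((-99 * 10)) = 20843 / 5830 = 3.58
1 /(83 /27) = 27 /83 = 0.33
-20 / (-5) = 4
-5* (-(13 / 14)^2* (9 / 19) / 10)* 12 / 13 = 351 / 1862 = 0.19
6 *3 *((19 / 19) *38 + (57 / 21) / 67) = 321138 / 469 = 684.73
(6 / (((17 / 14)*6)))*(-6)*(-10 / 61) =840 / 1037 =0.81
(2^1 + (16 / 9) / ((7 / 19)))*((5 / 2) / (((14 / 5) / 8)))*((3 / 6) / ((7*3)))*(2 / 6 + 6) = 204250 / 27783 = 7.35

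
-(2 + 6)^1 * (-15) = 120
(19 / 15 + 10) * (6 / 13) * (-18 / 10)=-234 / 25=-9.36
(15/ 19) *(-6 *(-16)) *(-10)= -14400/ 19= -757.89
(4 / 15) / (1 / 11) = 44 / 15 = 2.93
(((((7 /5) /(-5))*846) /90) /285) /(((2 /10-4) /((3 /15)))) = 329 /676875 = 0.00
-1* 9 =-9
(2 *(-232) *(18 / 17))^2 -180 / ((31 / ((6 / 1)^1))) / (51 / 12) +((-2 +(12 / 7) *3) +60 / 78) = 196777911548 / 815269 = 241365.62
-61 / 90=-0.68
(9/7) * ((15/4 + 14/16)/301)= 333/16856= 0.02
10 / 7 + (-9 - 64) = -501 / 7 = -71.57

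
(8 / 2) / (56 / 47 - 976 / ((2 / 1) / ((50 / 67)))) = -3149 / 285762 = -0.01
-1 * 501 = -501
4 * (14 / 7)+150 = 158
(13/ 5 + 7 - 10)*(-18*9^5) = 2125764/ 5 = 425152.80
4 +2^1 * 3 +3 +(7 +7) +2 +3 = 32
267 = 267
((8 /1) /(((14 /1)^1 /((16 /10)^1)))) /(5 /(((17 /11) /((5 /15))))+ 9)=816 /8995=0.09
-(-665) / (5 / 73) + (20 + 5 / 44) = 428081 / 44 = 9729.11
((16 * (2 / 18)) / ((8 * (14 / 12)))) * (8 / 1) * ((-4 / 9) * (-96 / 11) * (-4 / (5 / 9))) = -16384 / 385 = -42.56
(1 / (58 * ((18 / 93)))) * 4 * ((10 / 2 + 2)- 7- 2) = -62 / 87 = -0.71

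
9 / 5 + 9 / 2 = 63 / 10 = 6.30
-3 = -3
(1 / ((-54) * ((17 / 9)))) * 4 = -2 / 51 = -0.04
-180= -180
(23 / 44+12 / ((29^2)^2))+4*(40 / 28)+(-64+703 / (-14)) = -3360291503 / 31120364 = -107.98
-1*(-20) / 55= 4 / 11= 0.36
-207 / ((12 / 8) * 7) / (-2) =69 / 7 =9.86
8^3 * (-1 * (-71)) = 36352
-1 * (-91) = 91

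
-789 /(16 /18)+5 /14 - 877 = -98799 /56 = -1764.27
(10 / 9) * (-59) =-590 / 9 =-65.56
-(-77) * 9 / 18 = 77 / 2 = 38.50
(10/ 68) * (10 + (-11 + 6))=25/ 34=0.74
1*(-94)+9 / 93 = -93.90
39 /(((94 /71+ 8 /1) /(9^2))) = 224289 /662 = 338.81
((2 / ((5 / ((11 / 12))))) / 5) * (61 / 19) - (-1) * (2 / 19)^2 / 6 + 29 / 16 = 295989 / 144400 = 2.05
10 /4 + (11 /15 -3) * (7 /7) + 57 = 1717 /30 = 57.23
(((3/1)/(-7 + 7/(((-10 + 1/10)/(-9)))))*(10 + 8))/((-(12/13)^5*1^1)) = 4084223/32256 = 126.62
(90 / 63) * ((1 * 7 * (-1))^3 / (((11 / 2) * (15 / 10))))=-1960 / 33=-59.39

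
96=96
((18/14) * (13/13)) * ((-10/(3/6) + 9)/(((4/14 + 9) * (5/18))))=-1782/325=-5.48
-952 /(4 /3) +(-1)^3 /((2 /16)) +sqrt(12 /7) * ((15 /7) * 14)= -722 +60 * sqrt(21) /7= -682.72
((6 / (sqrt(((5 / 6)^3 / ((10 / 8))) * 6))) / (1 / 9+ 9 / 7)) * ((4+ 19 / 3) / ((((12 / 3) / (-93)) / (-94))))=25609689 / 440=58203.84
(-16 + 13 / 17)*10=-2590 / 17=-152.35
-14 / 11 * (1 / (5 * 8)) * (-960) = 336 / 11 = 30.55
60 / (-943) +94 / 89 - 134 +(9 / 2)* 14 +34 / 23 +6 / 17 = -4229177 / 62033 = -68.18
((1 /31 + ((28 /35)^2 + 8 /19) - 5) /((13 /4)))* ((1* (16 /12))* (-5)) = 920416 /114855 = 8.01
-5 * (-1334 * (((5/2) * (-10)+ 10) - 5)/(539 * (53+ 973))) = -66700/276507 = -0.24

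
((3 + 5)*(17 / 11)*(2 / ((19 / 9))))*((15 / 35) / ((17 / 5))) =2160 / 1463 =1.48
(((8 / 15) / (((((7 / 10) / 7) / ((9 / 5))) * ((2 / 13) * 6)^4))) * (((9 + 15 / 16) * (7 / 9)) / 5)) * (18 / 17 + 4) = 455633633 / 4406400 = 103.40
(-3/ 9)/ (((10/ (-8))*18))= 2/ 135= 0.01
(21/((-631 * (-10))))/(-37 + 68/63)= -1323/14279530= -0.00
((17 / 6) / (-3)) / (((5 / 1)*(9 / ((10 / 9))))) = -17 / 729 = -0.02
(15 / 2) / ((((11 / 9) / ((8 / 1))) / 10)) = 5400 / 11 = 490.91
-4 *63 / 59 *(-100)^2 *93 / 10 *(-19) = 445284000 / 59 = 7547186.44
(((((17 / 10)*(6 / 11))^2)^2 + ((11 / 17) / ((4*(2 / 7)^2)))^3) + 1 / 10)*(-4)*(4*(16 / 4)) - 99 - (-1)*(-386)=-2982924702533123 / 2877249320000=-1036.73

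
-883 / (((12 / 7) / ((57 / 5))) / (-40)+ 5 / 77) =-14433.84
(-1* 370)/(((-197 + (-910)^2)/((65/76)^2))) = -781625/2390983864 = -0.00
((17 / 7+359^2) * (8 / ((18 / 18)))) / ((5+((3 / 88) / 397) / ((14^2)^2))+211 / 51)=70573647746359296 / 625419241369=112842.14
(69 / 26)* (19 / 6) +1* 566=29869 / 52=574.40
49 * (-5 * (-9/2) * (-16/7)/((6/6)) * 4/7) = -1440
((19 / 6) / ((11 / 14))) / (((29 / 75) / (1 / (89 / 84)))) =279300 / 28391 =9.84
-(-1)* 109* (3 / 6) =109 / 2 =54.50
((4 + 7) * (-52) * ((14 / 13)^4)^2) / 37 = -64934718464 / 2321695129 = -27.97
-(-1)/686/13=1/8918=0.00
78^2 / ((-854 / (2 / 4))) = -1521 / 427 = -3.56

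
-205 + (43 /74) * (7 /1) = -14869 /74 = -200.93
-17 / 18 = -0.94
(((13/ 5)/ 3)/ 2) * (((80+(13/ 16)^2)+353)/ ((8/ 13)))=18761873/ 61440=305.37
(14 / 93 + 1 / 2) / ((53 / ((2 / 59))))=121 / 290811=0.00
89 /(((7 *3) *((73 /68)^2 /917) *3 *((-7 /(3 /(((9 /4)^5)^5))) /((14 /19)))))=-121397266144345160941568 /218063667455363299396729444497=-0.00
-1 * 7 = -7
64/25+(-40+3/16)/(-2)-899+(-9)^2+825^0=-635627/800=-794.53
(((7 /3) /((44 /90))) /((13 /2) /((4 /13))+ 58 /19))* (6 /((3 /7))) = 152 /55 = 2.76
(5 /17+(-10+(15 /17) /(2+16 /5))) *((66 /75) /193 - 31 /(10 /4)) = 25209072 /213265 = 118.21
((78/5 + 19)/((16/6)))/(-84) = -173/1120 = -0.15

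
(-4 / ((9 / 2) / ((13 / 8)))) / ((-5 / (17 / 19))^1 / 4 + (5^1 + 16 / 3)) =-884 / 5469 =-0.16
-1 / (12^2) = -0.01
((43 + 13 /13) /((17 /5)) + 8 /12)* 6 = 1388 /17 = 81.65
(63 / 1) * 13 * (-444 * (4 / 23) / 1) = -1454544 / 23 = -63241.04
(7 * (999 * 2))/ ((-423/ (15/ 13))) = -23310/ 611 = -38.15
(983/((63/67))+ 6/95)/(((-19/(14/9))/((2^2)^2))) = -1369.51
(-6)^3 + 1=-215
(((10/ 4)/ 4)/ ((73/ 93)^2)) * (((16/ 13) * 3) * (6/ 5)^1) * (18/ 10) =2802276/ 346385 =8.09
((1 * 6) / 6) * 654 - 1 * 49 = 605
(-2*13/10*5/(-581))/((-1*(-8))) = 13/4648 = 0.00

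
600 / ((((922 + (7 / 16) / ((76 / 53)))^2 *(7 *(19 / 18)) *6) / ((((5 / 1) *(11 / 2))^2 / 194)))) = 0.00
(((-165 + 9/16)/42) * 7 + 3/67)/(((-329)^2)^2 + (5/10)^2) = -58663/25119348590200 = -0.00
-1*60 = -60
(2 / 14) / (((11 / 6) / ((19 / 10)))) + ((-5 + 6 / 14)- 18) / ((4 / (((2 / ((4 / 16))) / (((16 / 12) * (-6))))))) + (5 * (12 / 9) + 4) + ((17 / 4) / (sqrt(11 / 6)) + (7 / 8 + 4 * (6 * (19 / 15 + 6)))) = 17 * sqrt(66) / 44 + 253087 / 1320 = 194.87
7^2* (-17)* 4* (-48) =159936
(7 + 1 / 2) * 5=75 / 2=37.50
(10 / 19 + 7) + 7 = 276 / 19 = 14.53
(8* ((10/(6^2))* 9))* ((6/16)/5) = 3/2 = 1.50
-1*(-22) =22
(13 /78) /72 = 1 /432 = 0.00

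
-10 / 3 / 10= -1 / 3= -0.33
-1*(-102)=102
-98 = -98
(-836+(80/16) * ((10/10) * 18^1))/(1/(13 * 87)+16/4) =-843726/4525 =-186.46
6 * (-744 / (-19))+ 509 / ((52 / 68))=222439 / 247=900.56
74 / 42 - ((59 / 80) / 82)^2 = 1.76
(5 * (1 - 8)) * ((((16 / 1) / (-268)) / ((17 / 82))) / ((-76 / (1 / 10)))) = -287 / 21641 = -0.01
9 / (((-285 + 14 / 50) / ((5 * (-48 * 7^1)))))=189000 / 3559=53.10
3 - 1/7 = 20/7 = 2.86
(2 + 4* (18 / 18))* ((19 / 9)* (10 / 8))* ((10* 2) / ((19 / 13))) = 650 / 3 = 216.67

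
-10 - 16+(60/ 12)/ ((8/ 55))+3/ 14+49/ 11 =8035/ 616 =13.04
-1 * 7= -7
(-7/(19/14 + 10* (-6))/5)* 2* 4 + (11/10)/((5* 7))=63911/287350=0.22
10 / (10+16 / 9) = 45 / 53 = 0.85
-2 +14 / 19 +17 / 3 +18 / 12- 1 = 559 / 114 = 4.90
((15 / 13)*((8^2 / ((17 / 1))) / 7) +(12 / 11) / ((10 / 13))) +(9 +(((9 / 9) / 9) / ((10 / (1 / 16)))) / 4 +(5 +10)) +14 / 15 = 26.97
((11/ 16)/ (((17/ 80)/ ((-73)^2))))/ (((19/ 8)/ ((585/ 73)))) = 18790200/ 323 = 58173.99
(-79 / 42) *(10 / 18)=-395 / 378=-1.04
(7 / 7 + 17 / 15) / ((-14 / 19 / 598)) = -181792 / 105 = -1731.35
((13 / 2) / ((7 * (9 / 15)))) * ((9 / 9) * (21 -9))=130 / 7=18.57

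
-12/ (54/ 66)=-44/ 3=-14.67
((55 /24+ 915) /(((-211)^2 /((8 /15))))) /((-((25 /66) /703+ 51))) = -68096798 /316053198849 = -0.00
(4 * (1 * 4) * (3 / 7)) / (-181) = -48 / 1267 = -0.04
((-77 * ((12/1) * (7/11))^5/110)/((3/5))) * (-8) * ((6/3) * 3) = 234198687744/161051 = 1454189.59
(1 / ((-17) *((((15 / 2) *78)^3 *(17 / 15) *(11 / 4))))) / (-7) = 4 / 297005784075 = 0.00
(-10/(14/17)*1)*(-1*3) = 255/7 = 36.43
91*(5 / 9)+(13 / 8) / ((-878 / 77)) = 3186911 / 63216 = 50.41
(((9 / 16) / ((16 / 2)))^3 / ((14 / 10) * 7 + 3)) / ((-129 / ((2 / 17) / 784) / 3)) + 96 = 3692194405806531 / 38460358393856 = 96.00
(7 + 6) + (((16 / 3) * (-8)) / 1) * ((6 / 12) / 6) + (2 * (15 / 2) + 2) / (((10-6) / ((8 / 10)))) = 578 / 45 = 12.84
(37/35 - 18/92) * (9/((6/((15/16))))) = 12483/10304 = 1.21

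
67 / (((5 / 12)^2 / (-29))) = -279792 / 25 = -11191.68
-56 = -56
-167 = -167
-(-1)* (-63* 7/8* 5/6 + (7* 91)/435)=-309533/6960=-44.47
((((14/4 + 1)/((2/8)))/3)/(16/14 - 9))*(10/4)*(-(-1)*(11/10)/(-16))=21/160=0.13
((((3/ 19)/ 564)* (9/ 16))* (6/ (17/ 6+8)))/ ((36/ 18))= 81/ 1857440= 0.00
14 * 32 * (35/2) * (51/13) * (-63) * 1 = -25189920/13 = -1937686.15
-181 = -181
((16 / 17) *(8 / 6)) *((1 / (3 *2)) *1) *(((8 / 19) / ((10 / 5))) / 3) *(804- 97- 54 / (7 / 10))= 564352 / 61047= 9.24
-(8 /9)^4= -4096 /6561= -0.62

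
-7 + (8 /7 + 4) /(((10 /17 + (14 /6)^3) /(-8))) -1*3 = -559262 /42707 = -13.10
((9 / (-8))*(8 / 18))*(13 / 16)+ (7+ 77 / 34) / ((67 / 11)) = 40633 / 36448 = 1.11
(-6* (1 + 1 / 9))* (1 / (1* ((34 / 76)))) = -760 / 51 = -14.90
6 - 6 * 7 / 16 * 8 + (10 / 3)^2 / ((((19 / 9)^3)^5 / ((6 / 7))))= -1594004612061380844795 / 106267889209123588093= -15.00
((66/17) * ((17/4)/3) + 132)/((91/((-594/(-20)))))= 16335/364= 44.88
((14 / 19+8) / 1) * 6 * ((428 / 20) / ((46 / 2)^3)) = 106572 / 1155865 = 0.09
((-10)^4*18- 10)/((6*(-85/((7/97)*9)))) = -377979/1649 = -229.22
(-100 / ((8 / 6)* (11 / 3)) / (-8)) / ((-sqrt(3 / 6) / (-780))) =43875* sqrt(2) / 22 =2820.39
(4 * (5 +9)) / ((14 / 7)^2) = 14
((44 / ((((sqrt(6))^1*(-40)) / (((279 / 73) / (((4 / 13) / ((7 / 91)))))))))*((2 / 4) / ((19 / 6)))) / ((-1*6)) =1023*sqrt(6) / 221920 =0.01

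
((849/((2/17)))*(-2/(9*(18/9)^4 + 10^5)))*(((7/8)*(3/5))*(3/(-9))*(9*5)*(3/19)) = 2727837/15221888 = 0.18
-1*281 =-281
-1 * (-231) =231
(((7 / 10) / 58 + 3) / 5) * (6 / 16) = 5241 / 23200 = 0.23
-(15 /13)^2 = -225 /169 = -1.33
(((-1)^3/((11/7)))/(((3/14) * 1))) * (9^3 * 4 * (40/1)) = -3810240/11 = -346385.45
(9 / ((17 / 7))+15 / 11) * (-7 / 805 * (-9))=8532 / 21505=0.40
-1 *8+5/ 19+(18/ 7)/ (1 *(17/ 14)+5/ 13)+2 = -7609/ 1843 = -4.13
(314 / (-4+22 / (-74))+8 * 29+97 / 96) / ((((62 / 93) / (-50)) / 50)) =-508613125 / 848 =-599779.63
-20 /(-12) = 5 /3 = 1.67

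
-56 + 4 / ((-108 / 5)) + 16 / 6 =-1445 / 27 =-53.52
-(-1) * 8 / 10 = 4 / 5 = 0.80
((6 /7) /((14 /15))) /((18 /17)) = 85 /98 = 0.87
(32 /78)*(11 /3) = 176 /117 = 1.50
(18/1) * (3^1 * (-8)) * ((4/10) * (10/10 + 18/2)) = -1728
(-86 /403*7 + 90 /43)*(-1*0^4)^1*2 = 0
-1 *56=-56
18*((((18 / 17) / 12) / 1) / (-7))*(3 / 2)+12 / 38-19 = -86029 / 4522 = -19.02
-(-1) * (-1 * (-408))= 408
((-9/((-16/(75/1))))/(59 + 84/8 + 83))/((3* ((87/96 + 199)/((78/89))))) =14040/34729313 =0.00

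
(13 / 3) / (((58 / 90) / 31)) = 6045 / 29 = 208.45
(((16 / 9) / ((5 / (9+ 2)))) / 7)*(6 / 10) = 0.34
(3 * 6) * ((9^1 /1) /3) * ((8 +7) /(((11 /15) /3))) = 36450 /11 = 3313.64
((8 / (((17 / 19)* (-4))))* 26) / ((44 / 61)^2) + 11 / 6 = -2712007 / 24684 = -109.87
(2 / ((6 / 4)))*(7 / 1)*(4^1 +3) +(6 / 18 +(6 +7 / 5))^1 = 1096 / 15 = 73.07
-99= -99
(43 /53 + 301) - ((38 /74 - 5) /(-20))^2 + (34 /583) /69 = 1661825502397 /5507076300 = 301.76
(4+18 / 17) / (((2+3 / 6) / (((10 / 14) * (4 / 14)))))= 344 / 833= 0.41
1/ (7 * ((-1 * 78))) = -1/ 546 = -0.00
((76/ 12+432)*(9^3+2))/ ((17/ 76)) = 4297420/ 3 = 1432473.33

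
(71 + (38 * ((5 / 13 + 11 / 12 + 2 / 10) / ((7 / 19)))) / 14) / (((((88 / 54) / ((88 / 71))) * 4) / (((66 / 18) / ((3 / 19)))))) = 655497359 / 1809080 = 362.34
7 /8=0.88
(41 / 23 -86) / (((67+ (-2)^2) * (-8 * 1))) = 1937 / 13064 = 0.15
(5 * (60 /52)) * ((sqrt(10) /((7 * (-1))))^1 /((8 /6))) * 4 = -225 * sqrt(10) /91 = -7.82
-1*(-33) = 33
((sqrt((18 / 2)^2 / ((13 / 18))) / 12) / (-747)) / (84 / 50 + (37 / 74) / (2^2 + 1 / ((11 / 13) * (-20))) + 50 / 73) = -1582275 * sqrt(26) / 17016788152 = -0.00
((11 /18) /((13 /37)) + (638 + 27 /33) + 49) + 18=1821253 /2574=707.56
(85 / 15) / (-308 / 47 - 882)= -799 / 125286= -0.01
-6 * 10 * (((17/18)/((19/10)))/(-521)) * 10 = 17000/29697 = 0.57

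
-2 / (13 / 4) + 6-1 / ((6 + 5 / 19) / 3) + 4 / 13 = 8065 / 1547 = 5.21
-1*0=0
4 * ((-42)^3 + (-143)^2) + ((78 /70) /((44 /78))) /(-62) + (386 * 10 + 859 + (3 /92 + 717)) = -114808970789 /549010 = -209120.00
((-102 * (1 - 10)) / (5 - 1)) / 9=51 / 2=25.50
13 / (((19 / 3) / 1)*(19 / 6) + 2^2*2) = 234 / 505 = 0.46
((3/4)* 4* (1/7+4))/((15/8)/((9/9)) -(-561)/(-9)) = -2088/10157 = -0.21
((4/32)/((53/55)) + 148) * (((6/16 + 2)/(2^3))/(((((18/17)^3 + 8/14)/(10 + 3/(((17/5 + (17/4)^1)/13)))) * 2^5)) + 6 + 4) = 117613704948755/78771683328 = 1493.10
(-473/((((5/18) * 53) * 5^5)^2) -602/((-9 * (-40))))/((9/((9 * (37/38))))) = -1527531112334789/938162109375000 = -1.63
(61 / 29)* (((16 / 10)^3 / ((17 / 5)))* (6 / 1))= 187392 / 12325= 15.20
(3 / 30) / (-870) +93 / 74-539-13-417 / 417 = -177606187 / 321900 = -551.74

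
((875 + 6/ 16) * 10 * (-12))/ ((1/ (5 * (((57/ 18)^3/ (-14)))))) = 1200839425/ 1008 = 1191308.95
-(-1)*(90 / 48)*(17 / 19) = 255 / 152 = 1.68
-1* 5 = -5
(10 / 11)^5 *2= 200000 / 161051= 1.24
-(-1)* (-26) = -26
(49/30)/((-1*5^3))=-49/3750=-0.01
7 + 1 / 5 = 36 / 5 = 7.20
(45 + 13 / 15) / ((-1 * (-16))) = 43 / 15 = 2.87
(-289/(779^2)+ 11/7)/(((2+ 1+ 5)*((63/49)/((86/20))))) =71737201/109231380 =0.66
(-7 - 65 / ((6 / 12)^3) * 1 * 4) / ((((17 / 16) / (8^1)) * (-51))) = 267136 / 867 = 308.12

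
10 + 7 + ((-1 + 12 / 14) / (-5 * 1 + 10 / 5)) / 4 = 1429 / 84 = 17.01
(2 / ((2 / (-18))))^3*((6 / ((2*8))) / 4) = -2187 / 4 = -546.75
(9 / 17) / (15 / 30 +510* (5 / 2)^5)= 144 / 13547011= 0.00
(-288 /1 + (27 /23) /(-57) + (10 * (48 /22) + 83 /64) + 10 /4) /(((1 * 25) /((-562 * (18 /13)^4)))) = 21681.33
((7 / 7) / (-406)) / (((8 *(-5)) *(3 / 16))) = 1 / 3045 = 0.00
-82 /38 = -41 /19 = -2.16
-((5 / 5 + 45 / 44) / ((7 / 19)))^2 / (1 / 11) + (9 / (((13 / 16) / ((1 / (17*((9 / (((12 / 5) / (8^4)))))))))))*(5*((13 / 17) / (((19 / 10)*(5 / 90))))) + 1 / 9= -331.46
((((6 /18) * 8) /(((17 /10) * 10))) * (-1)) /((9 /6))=-16 /153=-0.10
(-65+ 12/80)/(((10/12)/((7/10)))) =-27237/500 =-54.47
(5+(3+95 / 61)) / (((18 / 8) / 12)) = 9328 / 183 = 50.97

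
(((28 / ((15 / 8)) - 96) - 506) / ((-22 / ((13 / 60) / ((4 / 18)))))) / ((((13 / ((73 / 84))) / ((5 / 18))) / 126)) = 60.87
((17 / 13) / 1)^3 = 4913 / 2197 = 2.24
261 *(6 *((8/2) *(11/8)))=8613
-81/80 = -1.01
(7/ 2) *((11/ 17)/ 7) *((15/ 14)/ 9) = 55/ 1428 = 0.04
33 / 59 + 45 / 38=3909 / 2242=1.74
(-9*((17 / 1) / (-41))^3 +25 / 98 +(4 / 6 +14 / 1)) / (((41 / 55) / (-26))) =-225479700875 / 415386867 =-542.82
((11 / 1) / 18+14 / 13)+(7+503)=119735 / 234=511.69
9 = 9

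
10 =10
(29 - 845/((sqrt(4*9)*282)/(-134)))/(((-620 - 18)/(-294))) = 3976301/89958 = 44.20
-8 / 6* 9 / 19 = -12 / 19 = -0.63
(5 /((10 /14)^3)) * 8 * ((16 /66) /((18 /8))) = 87808 /7425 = 11.83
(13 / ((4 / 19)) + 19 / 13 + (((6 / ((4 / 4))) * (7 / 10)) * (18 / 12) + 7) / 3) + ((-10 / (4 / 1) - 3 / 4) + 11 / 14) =177943 / 2730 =65.18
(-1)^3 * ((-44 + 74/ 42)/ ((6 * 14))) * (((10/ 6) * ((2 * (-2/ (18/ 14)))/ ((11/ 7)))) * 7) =-31045/ 2673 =-11.61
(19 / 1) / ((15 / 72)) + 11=511 / 5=102.20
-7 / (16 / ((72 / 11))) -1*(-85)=1807 / 22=82.14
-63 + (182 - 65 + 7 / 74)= 4003 / 74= 54.09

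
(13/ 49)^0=1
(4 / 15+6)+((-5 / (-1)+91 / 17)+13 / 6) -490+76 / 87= -2318777 / 4930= -470.34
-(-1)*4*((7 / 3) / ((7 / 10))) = 40 / 3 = 13.33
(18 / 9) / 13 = 2 / 13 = 0.15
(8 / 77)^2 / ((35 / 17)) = 0.01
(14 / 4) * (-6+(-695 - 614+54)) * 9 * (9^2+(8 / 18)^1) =-6470191 / 2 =-3235095.50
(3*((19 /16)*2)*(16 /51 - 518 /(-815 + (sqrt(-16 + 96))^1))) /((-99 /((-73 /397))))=18907*sqrt(5) /457945455 + 234746027 /18684174564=0.01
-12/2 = -6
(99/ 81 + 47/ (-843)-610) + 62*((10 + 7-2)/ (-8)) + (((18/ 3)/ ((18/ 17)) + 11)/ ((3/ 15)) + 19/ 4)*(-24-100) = -117825269/ 10116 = -11647.42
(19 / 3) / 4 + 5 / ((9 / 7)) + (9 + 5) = 701 / 36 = 19.47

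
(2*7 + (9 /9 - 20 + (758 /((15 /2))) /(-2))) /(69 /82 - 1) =68306 /195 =350.29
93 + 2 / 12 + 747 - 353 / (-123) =69129 / 82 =843.04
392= 392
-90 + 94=4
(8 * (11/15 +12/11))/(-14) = -172/165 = -1.04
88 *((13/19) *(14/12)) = 70.25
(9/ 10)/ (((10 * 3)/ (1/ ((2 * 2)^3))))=0.00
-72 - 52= -124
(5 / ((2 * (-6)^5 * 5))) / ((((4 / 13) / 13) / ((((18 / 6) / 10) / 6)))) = -169 / 1244160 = -0.00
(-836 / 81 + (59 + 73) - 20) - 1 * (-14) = 9370 / 81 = 115.68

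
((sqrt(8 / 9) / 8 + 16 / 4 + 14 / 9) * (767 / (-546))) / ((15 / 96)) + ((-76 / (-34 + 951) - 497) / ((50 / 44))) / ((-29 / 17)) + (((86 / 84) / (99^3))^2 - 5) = 1271185911492930863995 / 6309268966481239836 - 236 * sqrt(2) / 315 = 200.42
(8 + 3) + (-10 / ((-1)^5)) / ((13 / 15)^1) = 293 / 13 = 22.54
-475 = -475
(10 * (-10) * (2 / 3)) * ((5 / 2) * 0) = 0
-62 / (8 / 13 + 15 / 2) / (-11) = 0.69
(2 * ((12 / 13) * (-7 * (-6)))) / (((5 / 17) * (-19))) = -17136 / 1235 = -13.88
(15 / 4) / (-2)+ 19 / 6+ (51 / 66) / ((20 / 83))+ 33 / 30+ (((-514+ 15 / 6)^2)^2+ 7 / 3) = 12047452427647 / 176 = 68451434247.99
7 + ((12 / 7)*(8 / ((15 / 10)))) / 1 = 113 / 7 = 16.14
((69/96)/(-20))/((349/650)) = -1495/22336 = -0.07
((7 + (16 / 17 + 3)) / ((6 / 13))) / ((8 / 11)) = 4433 / 136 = 32.60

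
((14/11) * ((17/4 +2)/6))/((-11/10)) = -875/726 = -1.21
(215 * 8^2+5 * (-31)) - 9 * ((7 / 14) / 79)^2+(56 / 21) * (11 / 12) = 3057266107 / 224676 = 13607.44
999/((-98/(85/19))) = -84915/1862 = -45.60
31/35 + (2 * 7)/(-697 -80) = 3371/3885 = 0.87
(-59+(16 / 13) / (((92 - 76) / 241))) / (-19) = 526 / 247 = 2.13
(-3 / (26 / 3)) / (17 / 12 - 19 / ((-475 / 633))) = -1350 / 104273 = -0.01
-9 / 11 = -0.82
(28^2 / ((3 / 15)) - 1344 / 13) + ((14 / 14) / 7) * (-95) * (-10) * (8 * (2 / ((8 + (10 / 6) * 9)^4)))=97192334992 / 25465531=3816.62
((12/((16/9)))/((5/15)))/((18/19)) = 171/8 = 21.38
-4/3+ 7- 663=-1972/3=-657.33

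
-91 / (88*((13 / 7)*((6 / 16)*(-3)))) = 49 / 99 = 0.49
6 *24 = 144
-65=-65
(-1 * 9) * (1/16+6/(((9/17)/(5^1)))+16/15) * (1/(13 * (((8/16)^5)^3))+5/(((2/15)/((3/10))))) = -421434057/320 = -1316981.43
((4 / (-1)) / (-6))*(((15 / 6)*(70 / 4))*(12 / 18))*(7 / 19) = 7.16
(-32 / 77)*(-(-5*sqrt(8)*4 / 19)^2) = 3.68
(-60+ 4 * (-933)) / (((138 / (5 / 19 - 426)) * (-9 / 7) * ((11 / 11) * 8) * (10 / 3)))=-4473217 / 13110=-341.21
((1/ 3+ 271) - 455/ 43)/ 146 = 33637/ 18834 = 1.79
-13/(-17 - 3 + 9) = 13/11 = 1.18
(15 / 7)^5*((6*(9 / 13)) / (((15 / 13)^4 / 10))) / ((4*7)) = 4448925 / 117649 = 37.82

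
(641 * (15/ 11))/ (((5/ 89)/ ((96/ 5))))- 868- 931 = 296930.31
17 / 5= 3.40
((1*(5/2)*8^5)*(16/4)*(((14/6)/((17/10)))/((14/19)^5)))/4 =63388134400/122451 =517661.22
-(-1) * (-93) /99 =-31 /33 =-0.94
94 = 94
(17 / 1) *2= 34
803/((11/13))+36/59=949.61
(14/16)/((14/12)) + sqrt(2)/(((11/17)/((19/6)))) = 3/4 + 323 *sqrt(2)/66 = 7.67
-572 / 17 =-33.65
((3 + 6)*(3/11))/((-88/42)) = -567/484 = -1.17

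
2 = 2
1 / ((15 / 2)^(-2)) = 225 / 4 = 56.25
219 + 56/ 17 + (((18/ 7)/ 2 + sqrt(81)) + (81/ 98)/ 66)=8524975/ 36652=232.59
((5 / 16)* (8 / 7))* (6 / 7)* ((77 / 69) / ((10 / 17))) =187 / 322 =0.58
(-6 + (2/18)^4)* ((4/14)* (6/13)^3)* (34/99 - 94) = 5839876480/369972603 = 15.78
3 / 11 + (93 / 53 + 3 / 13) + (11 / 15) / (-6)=1456981 / 682110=2.14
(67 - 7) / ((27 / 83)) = 1660 / 9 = 184.44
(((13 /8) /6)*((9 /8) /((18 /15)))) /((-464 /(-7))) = 455 /118784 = 0.00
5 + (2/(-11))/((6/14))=151/33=4.58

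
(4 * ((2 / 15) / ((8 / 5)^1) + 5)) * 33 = 671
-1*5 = -5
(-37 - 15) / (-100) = 0.52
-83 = -83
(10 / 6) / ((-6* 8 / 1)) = -5 / 144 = -0.03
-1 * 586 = -586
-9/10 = -0.90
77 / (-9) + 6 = -23 / 9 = -2.56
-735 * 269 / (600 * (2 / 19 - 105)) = 250439 / 79720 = 3.14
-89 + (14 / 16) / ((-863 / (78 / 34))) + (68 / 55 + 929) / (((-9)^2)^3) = -305323523562391 / 3430579200840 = -89.00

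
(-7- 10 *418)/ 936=-4187/ 936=-4.47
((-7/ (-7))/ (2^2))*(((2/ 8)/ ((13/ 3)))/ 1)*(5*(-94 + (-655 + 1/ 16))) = -179745/ 3328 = -54.01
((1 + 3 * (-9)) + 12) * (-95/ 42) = 95/ 3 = 31.67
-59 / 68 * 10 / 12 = -295 / 408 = -0.72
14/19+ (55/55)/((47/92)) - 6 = -2952/893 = -3.31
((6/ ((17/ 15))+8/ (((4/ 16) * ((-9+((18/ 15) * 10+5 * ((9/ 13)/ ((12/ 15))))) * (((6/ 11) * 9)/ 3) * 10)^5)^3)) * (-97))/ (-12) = 42.79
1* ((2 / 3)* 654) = 436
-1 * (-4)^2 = -16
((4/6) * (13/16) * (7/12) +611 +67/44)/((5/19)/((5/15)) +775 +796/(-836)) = 36887987/46639008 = 0.79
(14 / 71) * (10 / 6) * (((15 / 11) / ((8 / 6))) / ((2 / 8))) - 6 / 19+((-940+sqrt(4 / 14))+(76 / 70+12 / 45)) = -1460899442 / 1558095+sqrt(14) / 7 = -937.08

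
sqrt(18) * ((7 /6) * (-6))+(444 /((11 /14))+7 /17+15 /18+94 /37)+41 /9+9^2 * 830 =8444375041 /124542 -21 * sqrt(2) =67773.73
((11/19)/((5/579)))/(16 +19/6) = 38214/10925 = 3.50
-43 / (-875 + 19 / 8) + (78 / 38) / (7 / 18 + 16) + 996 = 38978819762 / 39128505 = 996.17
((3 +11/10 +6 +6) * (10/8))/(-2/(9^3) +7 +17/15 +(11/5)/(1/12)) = 586845/1006912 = 0.58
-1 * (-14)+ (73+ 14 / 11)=971 / 11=88.27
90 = 90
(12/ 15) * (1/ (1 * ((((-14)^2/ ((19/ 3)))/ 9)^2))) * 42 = 9747/ 3430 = 2.84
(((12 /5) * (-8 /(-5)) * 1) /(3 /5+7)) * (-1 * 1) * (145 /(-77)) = 1392 /1463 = 0.95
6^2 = 36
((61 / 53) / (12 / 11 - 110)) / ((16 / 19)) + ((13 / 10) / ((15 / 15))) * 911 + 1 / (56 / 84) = 6023231071 / 5079520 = 1185.79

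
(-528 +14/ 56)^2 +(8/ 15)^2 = 1002673249/ 3600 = 278520.35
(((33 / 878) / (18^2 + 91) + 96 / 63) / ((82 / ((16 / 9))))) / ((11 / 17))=792916244 / 15529267215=0.05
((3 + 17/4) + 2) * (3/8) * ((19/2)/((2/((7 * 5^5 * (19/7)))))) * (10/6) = 208703125/128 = 1630493.16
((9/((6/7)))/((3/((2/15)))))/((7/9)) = 3/5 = 0.60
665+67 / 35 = 23342 / 35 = 666.91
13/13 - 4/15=11/15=0.73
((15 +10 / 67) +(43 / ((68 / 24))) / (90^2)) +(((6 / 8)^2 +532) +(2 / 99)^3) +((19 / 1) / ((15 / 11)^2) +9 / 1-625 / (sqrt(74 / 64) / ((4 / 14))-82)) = 574.92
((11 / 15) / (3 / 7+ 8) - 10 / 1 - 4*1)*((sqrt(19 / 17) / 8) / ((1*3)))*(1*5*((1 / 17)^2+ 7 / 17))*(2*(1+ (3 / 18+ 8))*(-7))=23702525*sqrt(323) / 2608803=163.29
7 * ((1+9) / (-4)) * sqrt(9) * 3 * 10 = -1575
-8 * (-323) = 2584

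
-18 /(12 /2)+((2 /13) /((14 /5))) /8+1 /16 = -4267 /1456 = -2.93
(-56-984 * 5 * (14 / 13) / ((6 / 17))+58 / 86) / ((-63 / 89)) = 749629823 / 35217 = 21286.02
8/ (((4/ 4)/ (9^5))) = 472392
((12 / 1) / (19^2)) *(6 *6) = 432 / 361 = 1.20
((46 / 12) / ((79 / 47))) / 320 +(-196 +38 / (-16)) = -30088439 / 151680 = -198.37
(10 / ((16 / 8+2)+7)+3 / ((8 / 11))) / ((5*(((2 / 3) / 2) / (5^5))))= 830625 / 88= 9438.92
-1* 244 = -244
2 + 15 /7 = 29 /7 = 4.14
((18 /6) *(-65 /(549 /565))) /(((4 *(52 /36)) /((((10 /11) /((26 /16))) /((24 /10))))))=-70625 /8723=-8.10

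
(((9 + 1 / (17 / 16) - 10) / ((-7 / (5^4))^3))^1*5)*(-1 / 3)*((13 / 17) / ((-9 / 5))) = 79345703125 / 2676429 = 29646.11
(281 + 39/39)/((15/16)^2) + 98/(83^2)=165784246/516675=320.87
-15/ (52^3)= -15/ 140608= -0.00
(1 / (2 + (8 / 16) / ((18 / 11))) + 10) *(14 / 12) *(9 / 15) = 3031 / 415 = 7.30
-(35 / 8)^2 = -1225 / 64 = -19.14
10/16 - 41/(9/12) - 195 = -5977/24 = -249.04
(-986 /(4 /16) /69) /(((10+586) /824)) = -812464 /10281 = -79.03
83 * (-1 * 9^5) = -4901067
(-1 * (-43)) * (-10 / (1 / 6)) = -2580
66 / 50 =33 / 25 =1.32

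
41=41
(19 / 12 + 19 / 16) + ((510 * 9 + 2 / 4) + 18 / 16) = 220531 / 48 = 4594.40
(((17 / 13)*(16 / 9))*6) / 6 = 272 / 117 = 2.32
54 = 54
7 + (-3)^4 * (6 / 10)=278 / 5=55.60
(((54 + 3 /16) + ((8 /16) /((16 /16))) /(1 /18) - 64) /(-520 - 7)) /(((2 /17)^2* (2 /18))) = 1989 /1984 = 1.00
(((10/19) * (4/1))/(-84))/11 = -10/4389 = -0.00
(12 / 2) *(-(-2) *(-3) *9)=-324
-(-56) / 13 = 56 / 13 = 4.31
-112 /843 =-0.13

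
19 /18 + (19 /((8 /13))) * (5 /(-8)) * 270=-1500221 /288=-5209.10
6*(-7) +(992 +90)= 1040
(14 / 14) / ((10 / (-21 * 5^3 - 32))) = -2657 / 10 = -265.70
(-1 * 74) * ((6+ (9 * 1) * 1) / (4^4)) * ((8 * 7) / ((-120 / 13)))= 3367 / 128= 26.30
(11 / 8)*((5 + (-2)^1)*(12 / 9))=11 / 2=5.50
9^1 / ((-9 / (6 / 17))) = -6 / 17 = -0.35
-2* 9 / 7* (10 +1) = -198 / 7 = -28.29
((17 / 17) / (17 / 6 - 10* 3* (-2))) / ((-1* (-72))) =1 / 4524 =0.00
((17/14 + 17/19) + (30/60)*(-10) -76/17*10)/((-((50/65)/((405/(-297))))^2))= 327369393/2188648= 149.58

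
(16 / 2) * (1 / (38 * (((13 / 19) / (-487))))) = -1948 / 13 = -149.85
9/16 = 0.56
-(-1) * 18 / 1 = 18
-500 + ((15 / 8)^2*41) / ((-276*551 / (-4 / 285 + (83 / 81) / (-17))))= -14146715831195 / 28293435648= -500.00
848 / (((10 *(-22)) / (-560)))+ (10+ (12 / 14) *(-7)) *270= 35624 / 11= 3238.55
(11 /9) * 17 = 187 /9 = 20.78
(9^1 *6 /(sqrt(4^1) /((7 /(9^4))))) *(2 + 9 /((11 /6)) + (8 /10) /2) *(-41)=-38458 /4455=-8.63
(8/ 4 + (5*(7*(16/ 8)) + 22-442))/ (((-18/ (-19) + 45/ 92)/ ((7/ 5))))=-1419376/ 4185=-339.16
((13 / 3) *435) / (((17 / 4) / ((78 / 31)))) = 588120 / 527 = 1115.98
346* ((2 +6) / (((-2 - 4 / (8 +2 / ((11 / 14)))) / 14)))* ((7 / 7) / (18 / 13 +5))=-14609504 / 5727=-2550.99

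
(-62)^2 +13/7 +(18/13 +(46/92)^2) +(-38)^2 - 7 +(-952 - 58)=1555915/364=4274.49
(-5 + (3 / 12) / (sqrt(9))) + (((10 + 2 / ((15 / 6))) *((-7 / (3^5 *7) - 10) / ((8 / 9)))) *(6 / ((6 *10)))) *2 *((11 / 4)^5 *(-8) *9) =10570715687 / 38400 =275279.05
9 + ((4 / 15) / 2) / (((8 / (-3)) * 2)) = 359 / 40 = 8.98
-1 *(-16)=16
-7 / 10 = -0.70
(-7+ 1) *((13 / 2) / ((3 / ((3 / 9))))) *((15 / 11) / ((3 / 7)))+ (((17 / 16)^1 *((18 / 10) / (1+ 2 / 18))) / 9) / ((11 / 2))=-181541 / 13200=-13.75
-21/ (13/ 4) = -84/ 13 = -6.46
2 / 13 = 0.15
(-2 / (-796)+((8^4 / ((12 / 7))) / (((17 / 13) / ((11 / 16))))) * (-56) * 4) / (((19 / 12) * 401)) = -11422867354 / 25775077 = -443.17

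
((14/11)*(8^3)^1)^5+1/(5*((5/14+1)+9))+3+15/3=13719174807371322987314/116761975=117496940312728.72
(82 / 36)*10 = 205 / 9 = 22.78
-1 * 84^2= -7056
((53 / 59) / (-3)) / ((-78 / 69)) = 1219 / 4602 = 0.26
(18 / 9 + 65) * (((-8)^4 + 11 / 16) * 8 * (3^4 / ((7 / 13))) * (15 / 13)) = 5335853535 / 14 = 381132395.36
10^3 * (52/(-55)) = -10400/11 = -945.45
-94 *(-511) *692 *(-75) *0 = 0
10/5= 2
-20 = -20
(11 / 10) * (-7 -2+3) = -33 / 5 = -6.60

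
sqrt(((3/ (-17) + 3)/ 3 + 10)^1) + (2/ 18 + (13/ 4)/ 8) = 149/ 288 + sqrt(3162)/ 17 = 3.83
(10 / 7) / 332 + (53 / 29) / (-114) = -11264 / 960393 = -0.01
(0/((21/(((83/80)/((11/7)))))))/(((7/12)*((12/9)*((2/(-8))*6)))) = 0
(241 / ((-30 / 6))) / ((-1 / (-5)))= -241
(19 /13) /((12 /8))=38 /39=0.97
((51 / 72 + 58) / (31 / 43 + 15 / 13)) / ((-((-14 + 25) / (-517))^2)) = -1739876879 / 25152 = -69174.49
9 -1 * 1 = 8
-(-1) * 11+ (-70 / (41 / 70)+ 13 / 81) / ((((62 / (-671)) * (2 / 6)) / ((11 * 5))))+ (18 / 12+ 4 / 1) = 7314528298 / 34317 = 213145.91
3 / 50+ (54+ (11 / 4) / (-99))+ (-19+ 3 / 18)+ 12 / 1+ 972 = 917279 / 900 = 1019.20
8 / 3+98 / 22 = 235 / 33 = 7.12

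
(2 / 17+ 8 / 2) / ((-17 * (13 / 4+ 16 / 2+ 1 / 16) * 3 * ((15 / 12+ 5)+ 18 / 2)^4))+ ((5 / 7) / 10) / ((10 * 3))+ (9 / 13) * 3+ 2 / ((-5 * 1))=6640758644361461 / 3954471048904740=1.68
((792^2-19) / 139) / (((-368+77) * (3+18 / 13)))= -8154185 / 2305593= -3.54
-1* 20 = -20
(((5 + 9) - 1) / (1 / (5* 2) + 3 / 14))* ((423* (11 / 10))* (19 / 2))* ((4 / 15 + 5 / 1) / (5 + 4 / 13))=83457101 / 460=181428.48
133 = 133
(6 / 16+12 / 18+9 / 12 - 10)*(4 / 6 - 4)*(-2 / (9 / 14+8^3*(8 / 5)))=-34475 / 516501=-0.07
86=86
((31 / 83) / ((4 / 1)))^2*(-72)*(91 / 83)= -787059 / 1143574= -0.69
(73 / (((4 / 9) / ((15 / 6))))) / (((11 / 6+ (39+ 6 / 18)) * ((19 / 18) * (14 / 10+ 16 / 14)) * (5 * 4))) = 620865 / 3341416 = 0.19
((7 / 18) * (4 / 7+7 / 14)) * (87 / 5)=29 / 4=7.25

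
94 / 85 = 1.11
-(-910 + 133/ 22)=19887/ 22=903.95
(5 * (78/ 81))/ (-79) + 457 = 974651/ 2133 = 456.94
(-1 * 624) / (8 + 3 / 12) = -832 / 11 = -75.64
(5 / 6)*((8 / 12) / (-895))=-1 / 1611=-0.00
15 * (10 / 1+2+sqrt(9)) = 225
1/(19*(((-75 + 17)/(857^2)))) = -734449/1102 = -666.47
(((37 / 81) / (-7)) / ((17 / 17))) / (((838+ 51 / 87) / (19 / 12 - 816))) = 10486429 / 165466476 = 0.06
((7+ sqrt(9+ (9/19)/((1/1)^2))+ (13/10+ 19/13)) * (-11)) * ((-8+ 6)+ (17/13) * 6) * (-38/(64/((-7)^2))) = 24022.04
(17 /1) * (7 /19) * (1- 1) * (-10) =0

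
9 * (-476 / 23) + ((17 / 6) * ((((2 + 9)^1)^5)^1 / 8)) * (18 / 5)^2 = 739037.83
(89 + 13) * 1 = 102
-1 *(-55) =55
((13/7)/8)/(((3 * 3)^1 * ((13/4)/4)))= 2/63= 0.03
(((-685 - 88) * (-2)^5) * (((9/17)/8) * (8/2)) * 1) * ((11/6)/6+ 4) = 479260/17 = 28191.76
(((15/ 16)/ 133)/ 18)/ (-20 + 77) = 5/ 727776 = 0.00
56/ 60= 14/ 15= 0.93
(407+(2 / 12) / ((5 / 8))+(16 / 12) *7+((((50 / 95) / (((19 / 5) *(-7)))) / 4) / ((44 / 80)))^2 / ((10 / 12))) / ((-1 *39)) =-10.68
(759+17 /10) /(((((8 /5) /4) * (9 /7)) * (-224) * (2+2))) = -7607 /4608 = -1.65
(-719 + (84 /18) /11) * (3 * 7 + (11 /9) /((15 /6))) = -22930471 /1485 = -15441.39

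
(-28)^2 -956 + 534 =362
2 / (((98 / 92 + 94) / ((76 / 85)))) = 6992 / 371705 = 0.02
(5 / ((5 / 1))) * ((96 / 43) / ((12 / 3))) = 24 / 43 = 0.56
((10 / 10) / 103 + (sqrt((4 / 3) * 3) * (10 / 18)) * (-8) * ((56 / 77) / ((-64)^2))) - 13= -4239299 / 326304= -12.99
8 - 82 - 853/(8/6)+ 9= -704.75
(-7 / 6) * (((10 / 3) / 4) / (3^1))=-35 / 108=-0.32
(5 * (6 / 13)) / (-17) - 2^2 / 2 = -472 / 221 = -2.14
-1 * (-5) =5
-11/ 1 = -11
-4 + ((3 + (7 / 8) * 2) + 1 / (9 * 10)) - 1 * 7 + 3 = -583 / 180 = -3.24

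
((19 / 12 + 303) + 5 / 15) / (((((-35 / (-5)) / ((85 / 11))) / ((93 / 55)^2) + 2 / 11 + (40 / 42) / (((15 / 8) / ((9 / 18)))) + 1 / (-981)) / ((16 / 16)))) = 1505127172857 / 3710045288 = 405.69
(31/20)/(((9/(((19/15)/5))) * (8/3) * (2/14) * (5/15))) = 4123/12000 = 0.34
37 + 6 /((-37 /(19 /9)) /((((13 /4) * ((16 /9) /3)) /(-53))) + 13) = 18112507 /489367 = 37.01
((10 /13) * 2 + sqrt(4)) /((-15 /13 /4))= -184 /15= -12.27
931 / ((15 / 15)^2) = 931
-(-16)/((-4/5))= -20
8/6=1.33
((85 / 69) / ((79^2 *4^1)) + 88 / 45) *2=50528411 / 12918870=3.91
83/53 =1.57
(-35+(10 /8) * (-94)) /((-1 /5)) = 1525 /2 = 762.50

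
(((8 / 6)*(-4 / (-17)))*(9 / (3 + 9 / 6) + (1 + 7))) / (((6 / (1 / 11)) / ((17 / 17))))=80 / 1683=0.05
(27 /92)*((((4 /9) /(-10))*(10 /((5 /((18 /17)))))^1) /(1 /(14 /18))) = -42 /1955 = -0.02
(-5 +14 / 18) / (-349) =38 / 3141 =0.01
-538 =-538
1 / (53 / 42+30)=0.03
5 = 5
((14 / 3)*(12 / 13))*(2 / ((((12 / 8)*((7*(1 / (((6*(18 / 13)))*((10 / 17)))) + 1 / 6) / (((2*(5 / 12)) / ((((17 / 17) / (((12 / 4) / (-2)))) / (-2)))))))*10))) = 20160 / 22451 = 0.90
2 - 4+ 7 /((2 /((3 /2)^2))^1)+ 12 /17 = 895 /136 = 6.58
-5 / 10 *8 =-4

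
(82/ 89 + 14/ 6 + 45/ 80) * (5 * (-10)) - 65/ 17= -7069315/ 36312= -194.68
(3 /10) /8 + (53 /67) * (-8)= -33719 /5360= -6.29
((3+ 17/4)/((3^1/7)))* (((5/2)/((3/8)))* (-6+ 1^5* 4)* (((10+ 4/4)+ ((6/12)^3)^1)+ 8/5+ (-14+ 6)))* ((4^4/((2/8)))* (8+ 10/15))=-9458176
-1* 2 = -2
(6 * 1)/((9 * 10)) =1/15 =0.07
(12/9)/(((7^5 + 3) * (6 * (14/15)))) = 1/70602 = 0.00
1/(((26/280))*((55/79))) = 2212/143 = 15.47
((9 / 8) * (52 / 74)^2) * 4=3042 / 1369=2.22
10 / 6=5 / 3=1.67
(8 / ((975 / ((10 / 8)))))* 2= 4 / 195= 0.02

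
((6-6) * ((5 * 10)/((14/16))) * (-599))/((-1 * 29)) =0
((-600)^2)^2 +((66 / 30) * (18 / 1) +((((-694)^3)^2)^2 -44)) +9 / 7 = 436899642969909124767985028867317651 / 35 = 12482846941997403564799570000000000.00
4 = 4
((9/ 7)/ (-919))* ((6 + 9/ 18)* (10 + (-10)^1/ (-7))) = -4680/ 45031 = -0.10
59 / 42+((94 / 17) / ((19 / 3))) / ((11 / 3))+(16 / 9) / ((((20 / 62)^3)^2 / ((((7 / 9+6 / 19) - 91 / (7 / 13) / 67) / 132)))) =-156257405907343 / 10123118775000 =-15.44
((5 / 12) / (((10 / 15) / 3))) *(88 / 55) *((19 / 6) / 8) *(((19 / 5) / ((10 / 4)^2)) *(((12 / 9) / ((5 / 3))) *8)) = 2888 / 625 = 4.62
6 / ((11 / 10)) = 60 / 11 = 5.45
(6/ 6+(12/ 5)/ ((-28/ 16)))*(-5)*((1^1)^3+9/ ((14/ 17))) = 2171/ 98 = 22.15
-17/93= -0.18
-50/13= -3.85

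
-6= -6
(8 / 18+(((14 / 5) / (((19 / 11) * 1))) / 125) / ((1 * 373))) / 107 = 17718886 / 4265488125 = 0.00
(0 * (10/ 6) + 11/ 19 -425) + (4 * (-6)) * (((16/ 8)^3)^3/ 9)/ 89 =-2230912/ 5073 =-439.76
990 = 990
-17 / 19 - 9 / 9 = -36 / 19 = -1.89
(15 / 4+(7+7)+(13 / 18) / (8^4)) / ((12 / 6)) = 1308685 / 147456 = 8.88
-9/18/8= -1/16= -0.06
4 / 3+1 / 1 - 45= -128 / 3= -42.67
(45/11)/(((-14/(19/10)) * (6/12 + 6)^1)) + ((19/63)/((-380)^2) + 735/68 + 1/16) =6277199603/581981400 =10.79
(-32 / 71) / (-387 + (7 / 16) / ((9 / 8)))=576 / 494089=0.00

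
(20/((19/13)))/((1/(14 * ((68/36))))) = 361.87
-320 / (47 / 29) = -9280 / 47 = -197.45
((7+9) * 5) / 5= 16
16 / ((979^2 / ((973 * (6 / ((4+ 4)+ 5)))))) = 93408 / 12459733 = 0.01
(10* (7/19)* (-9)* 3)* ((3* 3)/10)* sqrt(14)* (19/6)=-567* sqrt(14)/2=-1060.76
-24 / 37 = -0.65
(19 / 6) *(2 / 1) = 19 / 3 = 6.33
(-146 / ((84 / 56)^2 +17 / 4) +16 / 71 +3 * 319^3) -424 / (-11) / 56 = 97385255.45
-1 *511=-511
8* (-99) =-792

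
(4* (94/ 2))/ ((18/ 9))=94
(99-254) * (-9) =1395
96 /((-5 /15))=-288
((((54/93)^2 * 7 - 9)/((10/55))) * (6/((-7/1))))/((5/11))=68.87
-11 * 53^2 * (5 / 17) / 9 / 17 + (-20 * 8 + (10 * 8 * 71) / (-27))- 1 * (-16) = -3228637 / 7803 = -413.77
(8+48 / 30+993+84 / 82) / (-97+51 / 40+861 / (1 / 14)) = 0.08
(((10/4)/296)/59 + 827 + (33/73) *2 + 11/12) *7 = 44378904493/7649232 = 5801.75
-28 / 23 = -1.22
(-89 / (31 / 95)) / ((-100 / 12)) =5073 / 155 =32.73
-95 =-95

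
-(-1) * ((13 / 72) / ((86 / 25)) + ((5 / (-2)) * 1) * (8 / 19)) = -1.00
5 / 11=0.45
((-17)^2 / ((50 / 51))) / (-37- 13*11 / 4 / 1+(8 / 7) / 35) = -1444422 / 356315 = -4.05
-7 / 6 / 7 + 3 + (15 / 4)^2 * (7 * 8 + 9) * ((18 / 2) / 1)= 395011 / 48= 8229.40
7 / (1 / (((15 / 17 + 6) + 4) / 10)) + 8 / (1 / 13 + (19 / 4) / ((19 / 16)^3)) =4817803 / 464882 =10.36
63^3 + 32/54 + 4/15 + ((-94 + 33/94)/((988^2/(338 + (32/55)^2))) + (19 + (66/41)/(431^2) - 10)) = 7136380585161164237333743/28539035211486056400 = 250056.83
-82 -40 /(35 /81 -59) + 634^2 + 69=401943.68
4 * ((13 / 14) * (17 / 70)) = 221 / 245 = 0.90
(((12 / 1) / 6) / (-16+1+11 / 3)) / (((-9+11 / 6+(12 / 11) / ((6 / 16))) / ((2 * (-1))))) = -396 / 4777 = -0.08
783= 783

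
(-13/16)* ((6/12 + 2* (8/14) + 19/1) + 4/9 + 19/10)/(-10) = 94133/50400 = 1.87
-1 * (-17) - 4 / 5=81 / 5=16.20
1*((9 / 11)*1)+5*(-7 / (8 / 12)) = -1137 / 22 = -51.68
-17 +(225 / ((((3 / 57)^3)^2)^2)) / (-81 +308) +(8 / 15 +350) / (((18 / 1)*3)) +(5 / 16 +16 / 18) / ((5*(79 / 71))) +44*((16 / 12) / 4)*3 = 254934039007882473287561 / 116205840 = 2193814347092043.51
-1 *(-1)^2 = -1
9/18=1/2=0.50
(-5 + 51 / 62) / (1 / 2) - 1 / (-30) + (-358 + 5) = -336029 / 930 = -361.32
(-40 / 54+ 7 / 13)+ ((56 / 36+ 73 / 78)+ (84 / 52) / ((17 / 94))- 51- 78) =-1405571 / 11934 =-117.78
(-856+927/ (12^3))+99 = -145241/ 192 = -756.46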